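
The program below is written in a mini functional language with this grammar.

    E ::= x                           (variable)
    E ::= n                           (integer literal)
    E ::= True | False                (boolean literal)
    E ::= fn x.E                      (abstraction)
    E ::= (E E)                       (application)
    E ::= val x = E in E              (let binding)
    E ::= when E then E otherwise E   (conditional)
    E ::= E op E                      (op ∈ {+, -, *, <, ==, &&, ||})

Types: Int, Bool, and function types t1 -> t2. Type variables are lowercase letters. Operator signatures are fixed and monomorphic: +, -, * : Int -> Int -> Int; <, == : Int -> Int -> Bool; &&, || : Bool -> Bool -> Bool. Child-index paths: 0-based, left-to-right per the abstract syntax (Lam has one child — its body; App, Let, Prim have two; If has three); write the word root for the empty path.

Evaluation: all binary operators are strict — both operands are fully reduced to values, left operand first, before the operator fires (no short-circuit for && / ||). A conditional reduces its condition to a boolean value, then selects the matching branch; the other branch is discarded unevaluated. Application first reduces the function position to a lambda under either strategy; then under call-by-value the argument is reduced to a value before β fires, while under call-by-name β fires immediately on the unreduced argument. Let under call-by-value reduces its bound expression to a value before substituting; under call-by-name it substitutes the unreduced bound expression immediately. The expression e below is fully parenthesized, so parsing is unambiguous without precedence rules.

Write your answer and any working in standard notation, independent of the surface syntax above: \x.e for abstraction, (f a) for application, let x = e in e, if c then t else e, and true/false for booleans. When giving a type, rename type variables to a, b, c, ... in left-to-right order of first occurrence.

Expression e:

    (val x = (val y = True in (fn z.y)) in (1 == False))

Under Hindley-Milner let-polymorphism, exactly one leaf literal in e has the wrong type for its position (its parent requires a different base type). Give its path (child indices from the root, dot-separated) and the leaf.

Answer: 1.1 : false

Trace:
let y : Bool
y : Bool
\z._ : a -> Bool
let x : forall. a -> Bool
  unify Int ~ Int
  unify Bool ~ Int
  FAIL: mismatch Bool ~ Int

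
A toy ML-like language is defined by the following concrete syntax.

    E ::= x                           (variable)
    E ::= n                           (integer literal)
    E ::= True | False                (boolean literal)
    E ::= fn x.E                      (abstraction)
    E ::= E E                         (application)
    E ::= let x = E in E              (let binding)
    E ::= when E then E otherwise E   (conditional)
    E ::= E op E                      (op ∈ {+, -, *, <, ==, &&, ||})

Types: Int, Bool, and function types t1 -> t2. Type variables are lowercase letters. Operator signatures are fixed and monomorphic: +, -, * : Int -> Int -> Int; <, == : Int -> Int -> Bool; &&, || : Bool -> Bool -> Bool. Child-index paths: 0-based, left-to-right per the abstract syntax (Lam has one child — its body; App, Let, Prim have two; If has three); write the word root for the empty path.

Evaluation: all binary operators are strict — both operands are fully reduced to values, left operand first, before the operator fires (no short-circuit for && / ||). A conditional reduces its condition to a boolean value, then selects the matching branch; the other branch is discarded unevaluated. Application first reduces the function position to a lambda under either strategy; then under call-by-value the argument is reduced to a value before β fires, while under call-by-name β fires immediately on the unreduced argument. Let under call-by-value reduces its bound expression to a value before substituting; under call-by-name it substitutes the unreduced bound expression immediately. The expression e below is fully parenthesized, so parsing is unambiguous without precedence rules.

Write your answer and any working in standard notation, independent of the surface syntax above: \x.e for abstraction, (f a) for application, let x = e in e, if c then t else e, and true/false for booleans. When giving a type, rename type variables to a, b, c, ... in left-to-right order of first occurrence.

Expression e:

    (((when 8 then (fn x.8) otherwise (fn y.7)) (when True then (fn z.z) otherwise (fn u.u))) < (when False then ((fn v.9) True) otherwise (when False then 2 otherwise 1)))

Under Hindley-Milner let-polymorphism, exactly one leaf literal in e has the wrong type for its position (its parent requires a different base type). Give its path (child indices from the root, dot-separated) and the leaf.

Answer: 0.0.0 : 8

Working:
  unify Int ~ Bool
  FAIL: mismatch Int ~ Bool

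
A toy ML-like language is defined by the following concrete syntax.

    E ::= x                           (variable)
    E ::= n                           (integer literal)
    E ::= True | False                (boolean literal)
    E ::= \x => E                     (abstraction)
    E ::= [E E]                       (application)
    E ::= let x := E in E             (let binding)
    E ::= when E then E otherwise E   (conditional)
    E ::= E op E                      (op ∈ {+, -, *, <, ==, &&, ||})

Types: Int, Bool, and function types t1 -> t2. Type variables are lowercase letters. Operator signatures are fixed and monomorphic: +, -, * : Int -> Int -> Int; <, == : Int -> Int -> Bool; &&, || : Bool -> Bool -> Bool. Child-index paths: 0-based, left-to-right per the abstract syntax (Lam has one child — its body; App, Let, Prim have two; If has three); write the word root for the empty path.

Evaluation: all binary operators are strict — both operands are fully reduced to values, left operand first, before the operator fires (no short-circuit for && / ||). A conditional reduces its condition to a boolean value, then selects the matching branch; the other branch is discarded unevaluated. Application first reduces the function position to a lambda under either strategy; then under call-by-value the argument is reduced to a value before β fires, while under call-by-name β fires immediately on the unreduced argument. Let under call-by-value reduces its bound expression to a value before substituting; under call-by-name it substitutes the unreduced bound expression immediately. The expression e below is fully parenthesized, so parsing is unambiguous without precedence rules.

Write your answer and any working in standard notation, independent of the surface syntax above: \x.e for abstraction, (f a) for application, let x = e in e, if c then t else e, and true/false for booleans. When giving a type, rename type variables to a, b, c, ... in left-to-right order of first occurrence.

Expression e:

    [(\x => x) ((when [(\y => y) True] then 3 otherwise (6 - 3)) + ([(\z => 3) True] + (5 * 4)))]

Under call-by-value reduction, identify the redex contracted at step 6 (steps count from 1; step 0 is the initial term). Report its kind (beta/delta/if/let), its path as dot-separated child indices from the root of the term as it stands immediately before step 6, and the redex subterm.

Answer: delta at 1 : (3 + 23)

Derivation:
step 0: ((\x.x) ((if ((\y.y) true) then 3 else (6 - 3)) + (((\z.3) true) + (5 * 4))))
step 1: [beta@1.0.0] ((\x.x) ((if true then 3 else (6 - 3)) + (((\z.3) true) + (5 * 4))))
step 2: [if@1.0] ((\x.x) (3 + (((\z.3) true) + (5 * 4))))
step 3: [beta@1.1.0] ((\x.x) (3 + (3 + (5 * 4))))
step 4: [delta@1.1.1] ((\x.x) (3 + (3 + 20)))
step 5: [delta@1.1] ((\x.x) (3 + 23))
step 6: [delta@1] ((\x.x) 26)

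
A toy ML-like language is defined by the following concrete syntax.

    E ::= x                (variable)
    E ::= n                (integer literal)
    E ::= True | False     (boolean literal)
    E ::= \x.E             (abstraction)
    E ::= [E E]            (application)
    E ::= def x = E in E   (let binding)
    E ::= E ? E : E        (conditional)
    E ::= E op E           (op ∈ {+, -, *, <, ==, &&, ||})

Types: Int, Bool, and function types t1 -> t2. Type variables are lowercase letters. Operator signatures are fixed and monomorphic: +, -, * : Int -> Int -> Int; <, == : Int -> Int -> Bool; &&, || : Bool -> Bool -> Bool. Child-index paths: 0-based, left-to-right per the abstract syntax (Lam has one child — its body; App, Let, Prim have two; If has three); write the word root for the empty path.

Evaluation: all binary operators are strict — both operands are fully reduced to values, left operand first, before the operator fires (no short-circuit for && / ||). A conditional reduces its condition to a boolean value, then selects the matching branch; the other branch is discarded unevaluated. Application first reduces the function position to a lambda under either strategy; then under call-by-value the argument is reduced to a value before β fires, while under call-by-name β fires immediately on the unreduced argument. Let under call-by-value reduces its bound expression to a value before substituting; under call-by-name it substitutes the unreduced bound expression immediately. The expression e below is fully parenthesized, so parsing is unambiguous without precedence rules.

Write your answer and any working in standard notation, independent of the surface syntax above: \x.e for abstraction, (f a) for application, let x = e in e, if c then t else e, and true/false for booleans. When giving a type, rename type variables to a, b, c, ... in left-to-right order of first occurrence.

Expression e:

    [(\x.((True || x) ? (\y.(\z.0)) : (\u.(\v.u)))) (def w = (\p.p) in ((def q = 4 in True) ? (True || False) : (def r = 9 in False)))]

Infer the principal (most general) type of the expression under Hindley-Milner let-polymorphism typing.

Answer: Int -> a -> Int

Trace:
  unify Bool ~ Bool
x : a
  unify a ~ Bool
  unify Bool ~ Bool
\z._ : c -> Int
\y._ : b -> c -> Int
u : d
\v._ : e -> d
\u._ : d -> e -> d
  unify b -> c -> Int ~ d -> e -> d
  unify b ~ d
  unify c -> Int ~ e -> d
  unify c ~ e
  unify Int ~ d
\x._ : Bool -> Int -> e -> Int
p : f
\p._ : f -> f
let w : forall. f -> f
let q : Int
  unify Bool ~ Bool
  unify Bool ~ Bool
  unify Bool ~ Bool
let r : Int
  unify Bool ~ Bool
  unify Bool -> Int -> e -> Int ~ Bool -> g
  unify Bool ~ Bool
  unify Int -> e -> Int ~ g
_ _ : Int -> e -> Int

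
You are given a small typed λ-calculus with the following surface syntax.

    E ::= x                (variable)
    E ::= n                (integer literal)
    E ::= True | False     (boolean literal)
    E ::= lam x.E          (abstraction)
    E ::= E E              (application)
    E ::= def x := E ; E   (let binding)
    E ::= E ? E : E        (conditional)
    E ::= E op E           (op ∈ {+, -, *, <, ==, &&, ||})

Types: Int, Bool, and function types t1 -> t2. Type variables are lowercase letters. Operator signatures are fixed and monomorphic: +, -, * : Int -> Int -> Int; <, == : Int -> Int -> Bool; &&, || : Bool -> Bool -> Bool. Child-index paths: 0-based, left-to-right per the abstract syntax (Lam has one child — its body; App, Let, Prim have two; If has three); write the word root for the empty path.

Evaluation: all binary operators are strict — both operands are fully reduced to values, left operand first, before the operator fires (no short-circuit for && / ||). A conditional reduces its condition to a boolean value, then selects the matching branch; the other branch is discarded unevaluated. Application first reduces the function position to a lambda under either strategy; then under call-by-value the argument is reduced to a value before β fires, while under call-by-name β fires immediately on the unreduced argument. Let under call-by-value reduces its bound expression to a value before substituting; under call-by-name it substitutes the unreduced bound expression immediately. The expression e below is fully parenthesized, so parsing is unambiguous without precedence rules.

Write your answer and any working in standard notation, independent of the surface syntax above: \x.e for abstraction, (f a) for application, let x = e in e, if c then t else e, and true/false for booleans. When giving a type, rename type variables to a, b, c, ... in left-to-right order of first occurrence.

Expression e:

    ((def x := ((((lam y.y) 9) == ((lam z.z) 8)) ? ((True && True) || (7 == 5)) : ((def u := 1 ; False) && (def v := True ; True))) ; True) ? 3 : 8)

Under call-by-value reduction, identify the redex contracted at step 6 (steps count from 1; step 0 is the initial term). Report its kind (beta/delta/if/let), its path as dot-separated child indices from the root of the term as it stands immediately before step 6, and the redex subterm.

Trace:
step 0: (if (let x = (if (((\y.y) 9) == ((\z.z) 8)) then ((true && true) || (7 == 5)) else ((let u = 1 in false) && (let v = true in true))) in true) then 3 else 8)
step 1: [beta@0.0.0.0] (if (let x = (if (9 == ((\z.z) 8)) then ((true && true) || (7 == 5)) else ((let u = 1 in false) && (let v = true in true))) in true) then 3 else 8)
step 2: [beta@0.0.0.1] (if (let x = (if (9 == 8) then ((true && true) || (7 == 5)) else ((let u = 1 in false) && (let v = true in true))) in true) then 3 else 8)
step 3: [delta@0.0.0] (if (let x = (if false then ((true && true) || (7 == 5)) else ((let u = 1 in false) && (let v = true in true))) in true) then 3 else 8)
step 4: [if@0.0] (if (let x = ((let u = 1 in false) && (let v = true in true)) in true) then 3 else 8)
step 5: [let@0.0.0] (if (let x = (false && (let v = true in true)) in true) then 3 else 8)
step 6: [let@0.0.1] (if (let x = (false && true) in true) then 3 else 8)

Answer: let at 0.0.1 : (let v = true in true)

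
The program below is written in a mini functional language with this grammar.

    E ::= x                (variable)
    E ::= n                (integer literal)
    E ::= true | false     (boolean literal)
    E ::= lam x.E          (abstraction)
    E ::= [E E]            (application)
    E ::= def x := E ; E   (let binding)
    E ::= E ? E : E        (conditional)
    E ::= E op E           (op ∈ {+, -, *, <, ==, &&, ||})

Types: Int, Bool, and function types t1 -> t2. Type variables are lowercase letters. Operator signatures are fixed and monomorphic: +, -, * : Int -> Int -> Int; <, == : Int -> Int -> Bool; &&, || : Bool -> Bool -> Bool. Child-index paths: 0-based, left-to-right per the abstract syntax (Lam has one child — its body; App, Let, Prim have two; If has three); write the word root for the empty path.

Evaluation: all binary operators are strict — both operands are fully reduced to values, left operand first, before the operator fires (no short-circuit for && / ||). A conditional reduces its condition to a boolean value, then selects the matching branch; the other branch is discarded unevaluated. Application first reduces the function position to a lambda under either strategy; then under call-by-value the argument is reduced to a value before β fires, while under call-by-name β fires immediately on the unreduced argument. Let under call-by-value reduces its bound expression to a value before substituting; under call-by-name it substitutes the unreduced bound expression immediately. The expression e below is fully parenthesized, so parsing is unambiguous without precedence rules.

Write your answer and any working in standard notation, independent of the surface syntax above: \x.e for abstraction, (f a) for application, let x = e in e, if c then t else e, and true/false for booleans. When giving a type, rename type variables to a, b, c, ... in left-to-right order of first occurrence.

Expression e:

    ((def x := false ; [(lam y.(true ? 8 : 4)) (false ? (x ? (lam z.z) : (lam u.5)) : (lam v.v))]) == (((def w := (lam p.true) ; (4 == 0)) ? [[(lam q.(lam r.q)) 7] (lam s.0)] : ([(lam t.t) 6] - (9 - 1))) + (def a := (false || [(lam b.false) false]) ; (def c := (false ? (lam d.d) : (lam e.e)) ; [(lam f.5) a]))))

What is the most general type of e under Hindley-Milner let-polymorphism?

Derivation:
let x : Bool
  unify Bool ~ Bool
  unify Int ~ Int
\y._ : a -> Int
  unify Bool ~ Bool
x : Bool
  unify Bool ~ Bool
z : b
\z._ : b -> b
\u._ : c -> Int
  unify b -> b ~ c -> Int
  unify b ~ c
  unify c ~ Int
v : d
\v._ : d -> d
  unify Int -> Int ~ d -> d
  unify Int ~ d
  unify Int ~ Int
  unify a -> Int ~ (Int -> Int) -> e
  unify a ~ Int -> Int
  unify Int ~ e
_ _ : Int
  unify Int ~ Int
\p._ : f -> Bool
let w : forall. f -> Bool
  unify Int ~ Int
  unify Int ~ Int
  unify Bool ~ Bool
q : g
\r._ : h -> g
\q._ : g -> h -> g
  unify g -> h -> g ~ Int -> i
  unify g ~ Int
  unify h -> Int ~ i
_ _ : h -> Int
\s._ : j -> Int
  unify h -> Int ~ (j -> Int) -> k
  unify h ~ j -> Int
  unify Int ~ k
_ _ : Int
t : l
\t._ : l -> l
  unify l -> l ~ Int -> m
  unify l ~ Int
  unify Int ~ m
_ _ : Int
  unify Int ~ Int
  unify Int ~ Int
  unify Int ~ Int
  unify Int ~ Int
  unify Int ~ Int
  unify Int ~ Int
  unify Bool ~ Bool
\b._ : n -> Bool
  unify n -> Bool ~ Bool -> o
  unify n ~ Bool
  unify Bool ~ o
_ _ : Bool
  unify Bool ~ Bool
let a : Bool
  unify Bool ~ Bool
d : p
\d._ : p -> p
e : q
\e._ : q -> q
  unify p -> p ~ q -> q
  unify p ~ q
  unify q ~ q
let c : forall. q -> q
\f._ : r -> Int
a : Bool
  unify r -> Int ~ Bool -> s
  unify r ~ Bool
  unify Int ~ s
_ _ : Int
  unify Int ~ Int
  unify Int ~ Int

Answer: Bool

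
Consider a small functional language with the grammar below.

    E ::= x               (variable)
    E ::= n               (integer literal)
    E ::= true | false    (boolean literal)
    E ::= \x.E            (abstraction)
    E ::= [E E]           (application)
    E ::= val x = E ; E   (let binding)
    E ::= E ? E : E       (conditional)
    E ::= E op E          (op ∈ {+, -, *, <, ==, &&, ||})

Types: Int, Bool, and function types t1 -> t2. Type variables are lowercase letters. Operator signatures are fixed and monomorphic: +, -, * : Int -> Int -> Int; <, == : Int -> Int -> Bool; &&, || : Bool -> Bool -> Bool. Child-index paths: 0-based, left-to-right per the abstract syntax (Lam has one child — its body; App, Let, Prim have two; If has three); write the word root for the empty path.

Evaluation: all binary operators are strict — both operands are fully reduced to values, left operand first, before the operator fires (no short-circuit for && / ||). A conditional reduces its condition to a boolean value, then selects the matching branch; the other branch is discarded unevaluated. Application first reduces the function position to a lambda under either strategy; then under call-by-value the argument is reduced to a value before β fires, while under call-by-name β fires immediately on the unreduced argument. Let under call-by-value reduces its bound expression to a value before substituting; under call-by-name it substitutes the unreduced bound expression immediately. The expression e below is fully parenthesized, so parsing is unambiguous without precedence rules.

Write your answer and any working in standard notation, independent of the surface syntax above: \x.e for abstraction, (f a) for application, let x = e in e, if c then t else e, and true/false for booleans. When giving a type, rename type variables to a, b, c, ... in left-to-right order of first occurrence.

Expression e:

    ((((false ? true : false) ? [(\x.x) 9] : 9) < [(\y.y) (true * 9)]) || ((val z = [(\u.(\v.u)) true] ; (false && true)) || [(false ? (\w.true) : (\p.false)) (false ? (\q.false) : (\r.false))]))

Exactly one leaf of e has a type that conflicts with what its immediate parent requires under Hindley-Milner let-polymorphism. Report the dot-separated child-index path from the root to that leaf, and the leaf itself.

Working:
  unify Bool ~ Bool
  unify Bool ~ Bool
  unify Bool ~ Bool
x : a
\x._ : a -> a
  unify a -> a ~ Int -> b
  unify a ~ Int
  unify Int ~ b
_ _ : Int
  unify Int ~ Int
  unify Int ~ Int
y : c
\y._ : c -> c
  unify Bool ~ Int
  FAIL: mismatch Bool ~ Int

Answer: 0.1.1.0 : true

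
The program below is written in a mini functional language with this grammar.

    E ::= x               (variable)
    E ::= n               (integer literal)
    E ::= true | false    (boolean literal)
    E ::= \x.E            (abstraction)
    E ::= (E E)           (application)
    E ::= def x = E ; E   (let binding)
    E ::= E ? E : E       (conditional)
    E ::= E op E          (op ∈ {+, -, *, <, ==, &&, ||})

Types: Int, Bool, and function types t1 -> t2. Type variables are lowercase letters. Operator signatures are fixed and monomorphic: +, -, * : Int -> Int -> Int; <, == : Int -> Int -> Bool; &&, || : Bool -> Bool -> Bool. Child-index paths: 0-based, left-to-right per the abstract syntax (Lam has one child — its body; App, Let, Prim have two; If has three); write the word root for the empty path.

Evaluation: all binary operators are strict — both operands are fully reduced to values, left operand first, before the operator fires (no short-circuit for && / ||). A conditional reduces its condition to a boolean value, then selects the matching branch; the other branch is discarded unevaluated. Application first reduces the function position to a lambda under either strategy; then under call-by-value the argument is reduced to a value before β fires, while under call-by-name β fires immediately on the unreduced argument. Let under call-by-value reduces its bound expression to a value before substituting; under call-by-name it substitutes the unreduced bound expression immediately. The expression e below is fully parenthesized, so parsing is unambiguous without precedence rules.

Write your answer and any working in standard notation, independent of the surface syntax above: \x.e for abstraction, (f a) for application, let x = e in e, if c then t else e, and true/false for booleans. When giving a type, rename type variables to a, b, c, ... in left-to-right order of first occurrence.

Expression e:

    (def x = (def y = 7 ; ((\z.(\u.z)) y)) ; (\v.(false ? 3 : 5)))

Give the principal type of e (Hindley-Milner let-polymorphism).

Working:
let y : Int
z : a
\u._ : b -> a
\z._ : a -> b -> a
y : Int
  unify a -> b -> a ~ Int -> c
  unify a ~ Int
  unify b -> Int ~ c
_ _ : b -> Int
let x : forall. b -> Int
  unify Bool ~ Bool
  unify Int ~ Int
\v._ : d -> Int

Answer: a -> Int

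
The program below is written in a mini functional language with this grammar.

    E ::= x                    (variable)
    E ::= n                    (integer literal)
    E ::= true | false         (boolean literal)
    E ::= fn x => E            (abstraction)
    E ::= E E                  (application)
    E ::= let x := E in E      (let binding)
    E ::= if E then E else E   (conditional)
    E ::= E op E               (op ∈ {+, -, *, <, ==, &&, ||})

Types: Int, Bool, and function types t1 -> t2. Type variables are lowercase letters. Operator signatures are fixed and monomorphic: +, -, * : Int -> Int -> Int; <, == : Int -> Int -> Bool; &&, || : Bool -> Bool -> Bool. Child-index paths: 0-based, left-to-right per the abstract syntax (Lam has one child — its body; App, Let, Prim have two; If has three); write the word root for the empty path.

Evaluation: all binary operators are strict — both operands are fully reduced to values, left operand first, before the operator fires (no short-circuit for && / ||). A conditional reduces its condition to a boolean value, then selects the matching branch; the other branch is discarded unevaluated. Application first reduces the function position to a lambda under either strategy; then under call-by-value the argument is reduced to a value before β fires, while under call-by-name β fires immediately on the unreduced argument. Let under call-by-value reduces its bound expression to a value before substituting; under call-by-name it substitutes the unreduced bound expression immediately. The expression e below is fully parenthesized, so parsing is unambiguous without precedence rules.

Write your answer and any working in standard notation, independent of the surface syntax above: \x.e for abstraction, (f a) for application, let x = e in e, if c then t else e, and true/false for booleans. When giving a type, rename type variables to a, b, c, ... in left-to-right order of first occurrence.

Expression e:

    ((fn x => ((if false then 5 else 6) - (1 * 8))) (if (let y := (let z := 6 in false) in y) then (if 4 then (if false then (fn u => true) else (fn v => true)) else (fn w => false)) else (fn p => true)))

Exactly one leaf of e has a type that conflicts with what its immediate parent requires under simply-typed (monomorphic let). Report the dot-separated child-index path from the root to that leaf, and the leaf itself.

Trace:
  unify Bool ~ Bool
  unify Int ~ Int
  unify Int ~ Int
  unify Int ~ Int
  unify Int ~ Int
  unify Int ~ Int
\x._ : a -> Int
let z : Int
let y : Bool
y : Bool
  unify Bool ~ Bool
  unify Int ~ Bool
  FAIL: mismatch Int ~ Bool

Answer: 1.1.0 : 4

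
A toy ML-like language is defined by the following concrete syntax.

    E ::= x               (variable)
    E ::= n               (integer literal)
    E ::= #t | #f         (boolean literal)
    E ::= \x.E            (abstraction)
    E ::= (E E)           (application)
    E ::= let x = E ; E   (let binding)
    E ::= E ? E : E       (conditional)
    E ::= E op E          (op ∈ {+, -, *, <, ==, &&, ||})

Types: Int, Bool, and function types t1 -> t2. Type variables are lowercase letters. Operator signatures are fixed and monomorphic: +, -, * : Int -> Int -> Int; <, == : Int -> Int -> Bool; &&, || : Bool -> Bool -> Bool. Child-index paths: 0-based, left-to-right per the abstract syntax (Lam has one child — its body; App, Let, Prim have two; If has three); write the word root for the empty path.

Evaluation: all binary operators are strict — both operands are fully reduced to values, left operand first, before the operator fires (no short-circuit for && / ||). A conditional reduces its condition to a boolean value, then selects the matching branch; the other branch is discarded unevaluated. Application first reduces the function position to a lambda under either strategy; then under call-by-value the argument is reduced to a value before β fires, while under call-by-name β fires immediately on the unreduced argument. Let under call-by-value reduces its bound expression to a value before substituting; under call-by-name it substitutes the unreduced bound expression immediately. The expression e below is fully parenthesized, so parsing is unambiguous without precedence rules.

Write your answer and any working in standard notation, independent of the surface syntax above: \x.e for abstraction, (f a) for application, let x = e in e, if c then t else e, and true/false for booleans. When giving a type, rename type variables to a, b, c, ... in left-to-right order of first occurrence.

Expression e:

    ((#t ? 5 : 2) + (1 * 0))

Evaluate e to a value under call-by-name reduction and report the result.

Answer: 5

Working:
step 0: ((if true then 5 else 2) + (1 * 0))
step 1: [if@0] (5 + (1 * 0))
step 2: [delta@1] (5 + 0)
step 3: [delta@root] 5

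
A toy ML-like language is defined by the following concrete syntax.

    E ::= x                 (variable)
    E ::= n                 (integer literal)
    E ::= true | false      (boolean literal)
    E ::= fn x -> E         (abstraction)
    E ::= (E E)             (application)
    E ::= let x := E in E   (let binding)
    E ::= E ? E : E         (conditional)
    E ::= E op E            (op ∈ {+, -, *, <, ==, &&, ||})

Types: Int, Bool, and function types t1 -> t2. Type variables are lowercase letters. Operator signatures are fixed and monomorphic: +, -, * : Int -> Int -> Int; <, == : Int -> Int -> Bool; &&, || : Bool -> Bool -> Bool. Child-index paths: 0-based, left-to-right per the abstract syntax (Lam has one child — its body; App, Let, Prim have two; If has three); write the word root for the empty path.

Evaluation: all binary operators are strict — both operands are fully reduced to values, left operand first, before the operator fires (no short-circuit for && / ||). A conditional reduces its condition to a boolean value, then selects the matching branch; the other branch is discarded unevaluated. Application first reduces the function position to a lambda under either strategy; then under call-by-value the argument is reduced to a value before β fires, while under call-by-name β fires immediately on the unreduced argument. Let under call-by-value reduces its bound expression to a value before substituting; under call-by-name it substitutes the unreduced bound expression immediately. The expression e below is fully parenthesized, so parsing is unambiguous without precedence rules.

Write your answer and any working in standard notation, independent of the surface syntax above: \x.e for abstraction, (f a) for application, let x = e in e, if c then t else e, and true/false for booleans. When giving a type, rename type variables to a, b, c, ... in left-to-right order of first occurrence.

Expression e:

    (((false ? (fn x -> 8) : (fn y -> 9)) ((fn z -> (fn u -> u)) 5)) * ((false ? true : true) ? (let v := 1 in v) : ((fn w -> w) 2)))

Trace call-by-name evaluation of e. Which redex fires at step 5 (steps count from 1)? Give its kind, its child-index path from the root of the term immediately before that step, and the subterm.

Answer: let at 1 : (let v = 1 in v)

Working:
step 0: (((if false then (\x.8) else (\y.9)) ((\z.(\u.u)) 5)) * (if (if false then true else true) then (let v = 1 in v) else ((\w.w) 2)))
step 1: [if@0.0] (((\y.9) ((\z.(\u.u)) 5)) * (if (if false then true else true) then (let v = 1 in v) else ((\w.w) 2)))
step 2: [beta@0] (9 * (if (if false then true else true) then (let v = 1 in v) else ((\w.w) 2)))
step 3: [if@1.0] (9 * (if true then (let v = 1 in v) else ((\w.w) 2)))
step 4: [if@1] (9 * (let v = 1 in v))
step 5: [let@1] (9 * 1)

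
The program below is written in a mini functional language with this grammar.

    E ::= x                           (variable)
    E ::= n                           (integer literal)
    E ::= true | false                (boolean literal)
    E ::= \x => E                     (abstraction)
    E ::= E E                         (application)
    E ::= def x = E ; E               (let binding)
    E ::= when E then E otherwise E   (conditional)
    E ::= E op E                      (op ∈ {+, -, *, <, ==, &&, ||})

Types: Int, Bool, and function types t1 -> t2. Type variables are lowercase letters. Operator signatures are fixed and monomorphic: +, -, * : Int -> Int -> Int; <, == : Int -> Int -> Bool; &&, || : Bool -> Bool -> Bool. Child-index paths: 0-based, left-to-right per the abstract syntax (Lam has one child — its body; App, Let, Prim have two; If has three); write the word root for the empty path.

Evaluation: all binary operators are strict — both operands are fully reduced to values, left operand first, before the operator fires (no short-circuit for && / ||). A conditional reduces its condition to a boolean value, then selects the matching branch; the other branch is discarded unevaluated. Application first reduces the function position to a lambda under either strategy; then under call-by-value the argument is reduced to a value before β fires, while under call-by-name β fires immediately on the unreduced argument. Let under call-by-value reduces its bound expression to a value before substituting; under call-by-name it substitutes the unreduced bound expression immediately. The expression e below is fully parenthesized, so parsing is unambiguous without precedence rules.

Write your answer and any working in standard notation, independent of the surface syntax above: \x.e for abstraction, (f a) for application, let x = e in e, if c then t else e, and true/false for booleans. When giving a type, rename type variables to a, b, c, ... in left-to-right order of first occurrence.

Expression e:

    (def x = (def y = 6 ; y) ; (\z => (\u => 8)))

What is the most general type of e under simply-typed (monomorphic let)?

Answer: a -> b -> Int

Working:
let y : Int
y : Int
let x : Int
\u._ : b -> Int
\z._ : a -> b -> Int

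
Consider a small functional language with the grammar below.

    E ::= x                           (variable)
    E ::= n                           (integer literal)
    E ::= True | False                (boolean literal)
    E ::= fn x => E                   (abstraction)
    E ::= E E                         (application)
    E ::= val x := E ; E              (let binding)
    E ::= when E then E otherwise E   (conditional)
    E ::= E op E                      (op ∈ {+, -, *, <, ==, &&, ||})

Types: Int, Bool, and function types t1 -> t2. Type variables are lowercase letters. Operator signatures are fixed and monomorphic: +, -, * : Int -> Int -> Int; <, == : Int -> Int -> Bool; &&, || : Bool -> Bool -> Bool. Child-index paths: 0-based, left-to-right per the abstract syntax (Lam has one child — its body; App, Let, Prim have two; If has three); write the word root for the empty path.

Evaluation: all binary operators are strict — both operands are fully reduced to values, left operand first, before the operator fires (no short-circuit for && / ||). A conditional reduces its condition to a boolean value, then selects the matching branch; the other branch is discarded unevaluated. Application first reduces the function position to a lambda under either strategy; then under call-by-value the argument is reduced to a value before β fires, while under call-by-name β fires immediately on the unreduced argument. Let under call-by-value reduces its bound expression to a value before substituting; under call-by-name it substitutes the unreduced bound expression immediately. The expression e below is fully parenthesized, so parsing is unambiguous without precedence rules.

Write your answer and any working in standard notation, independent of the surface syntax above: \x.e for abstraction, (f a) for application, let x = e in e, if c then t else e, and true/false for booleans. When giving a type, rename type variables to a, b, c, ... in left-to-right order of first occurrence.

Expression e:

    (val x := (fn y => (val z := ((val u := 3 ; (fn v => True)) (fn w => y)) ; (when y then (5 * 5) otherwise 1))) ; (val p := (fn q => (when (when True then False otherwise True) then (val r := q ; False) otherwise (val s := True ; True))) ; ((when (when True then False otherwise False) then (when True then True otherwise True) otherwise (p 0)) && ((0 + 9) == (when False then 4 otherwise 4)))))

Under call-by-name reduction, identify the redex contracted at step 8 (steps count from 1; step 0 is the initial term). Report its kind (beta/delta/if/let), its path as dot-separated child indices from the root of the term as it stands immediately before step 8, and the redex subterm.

Working:
step 0: (let x = (\y.(let z = ((let u = 3 in (\v.true)) (\w.y)) in (if y then (5 * 5) else 1))) in (let p = (\q.(if (if true then false else true) then (let r = q in false) else (let s = true in true))) in ((if (if true then false else false) then (if true then true else true) else (p 0)) && ((0 + 9) == (if false then 4 else 4)))))
step 1: [let@root] (let p = (\q.(if (if true then false else true) then (let r = q in false) else (let s = true in true))) in ((if (if true then false else false) then (if true then true else true) else (p 0)) && ((0 + 9) == (if false then 4 else 4))))
step 2: [let@root] ((if (if true then false else false) then (if true then true else true) else ((\q.(if (if true then false else true) then (let r = q in false) else (let s = true in true))) 0)) && ((0 + 9) == (if false then 4 else 4)))
step 3: [if@0.0] ((if false then (if true then true else true) else ((\q.(if (if true then false else true) then (let r = q in false) else (let s = true in true))) 0)) && ((0 + 9) == (if false then 4 else 4)))
step 4: [if@0] (((\q.(if (if true then false else true) then (let r = q in false) else (let s = true in true))) 0) && ((0 + 9) == (if false then 4 else 4)))
step 5: [beta@0] ((if (if true then false else true) then (let r = 0 in false) else (let s = true in true)) && ((0 + 9) == (if false then 4 else 4)))
step 6: [if@0.0] ((if false then (let r = 0 in false) else (let s = true in true)) && ((0 + 9) == (if false then 4 else 4)))
step 7: [if@0] ((let s = true in true) && ((0 + 9) == (if false then 4 else 4)))
step 8: [let@0] (true && ((0 + 9) == (if false then 4 else 4)))

Answer: let at 0 : (let s = true in true)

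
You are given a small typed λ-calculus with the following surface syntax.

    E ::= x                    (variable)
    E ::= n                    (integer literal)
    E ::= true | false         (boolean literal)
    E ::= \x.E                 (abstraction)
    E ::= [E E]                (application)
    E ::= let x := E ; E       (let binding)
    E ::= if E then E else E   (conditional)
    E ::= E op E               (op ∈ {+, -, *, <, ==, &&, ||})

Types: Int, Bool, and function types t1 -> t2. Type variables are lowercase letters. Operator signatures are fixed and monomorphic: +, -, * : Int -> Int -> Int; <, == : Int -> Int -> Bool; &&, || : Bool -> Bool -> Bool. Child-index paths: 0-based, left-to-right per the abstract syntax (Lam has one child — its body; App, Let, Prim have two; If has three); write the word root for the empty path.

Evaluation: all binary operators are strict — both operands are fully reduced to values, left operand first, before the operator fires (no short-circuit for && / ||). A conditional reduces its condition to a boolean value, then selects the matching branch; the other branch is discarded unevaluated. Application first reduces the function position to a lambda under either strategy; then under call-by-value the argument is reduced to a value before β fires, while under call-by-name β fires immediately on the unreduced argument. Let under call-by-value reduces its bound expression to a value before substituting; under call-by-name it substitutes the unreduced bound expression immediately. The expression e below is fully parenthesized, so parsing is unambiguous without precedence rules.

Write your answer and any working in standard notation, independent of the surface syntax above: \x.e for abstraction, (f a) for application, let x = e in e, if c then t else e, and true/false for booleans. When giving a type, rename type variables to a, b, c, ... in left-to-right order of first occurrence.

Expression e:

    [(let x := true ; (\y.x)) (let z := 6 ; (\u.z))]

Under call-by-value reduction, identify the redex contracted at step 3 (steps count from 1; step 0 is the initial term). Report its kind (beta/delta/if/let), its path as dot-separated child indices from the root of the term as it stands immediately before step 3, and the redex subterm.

Answer: beta at root : ((\y.true) (\u.6))

Trace:
step 0: ((let x = true in (\y.x)) (let z = 6 in (\u.z)))
step 1: [let@0] ((\y.true) (let z = 6 in (\u.z)))
step 2: [let@1] ((\y.true) (\u.6))
step 3: [beta@root] true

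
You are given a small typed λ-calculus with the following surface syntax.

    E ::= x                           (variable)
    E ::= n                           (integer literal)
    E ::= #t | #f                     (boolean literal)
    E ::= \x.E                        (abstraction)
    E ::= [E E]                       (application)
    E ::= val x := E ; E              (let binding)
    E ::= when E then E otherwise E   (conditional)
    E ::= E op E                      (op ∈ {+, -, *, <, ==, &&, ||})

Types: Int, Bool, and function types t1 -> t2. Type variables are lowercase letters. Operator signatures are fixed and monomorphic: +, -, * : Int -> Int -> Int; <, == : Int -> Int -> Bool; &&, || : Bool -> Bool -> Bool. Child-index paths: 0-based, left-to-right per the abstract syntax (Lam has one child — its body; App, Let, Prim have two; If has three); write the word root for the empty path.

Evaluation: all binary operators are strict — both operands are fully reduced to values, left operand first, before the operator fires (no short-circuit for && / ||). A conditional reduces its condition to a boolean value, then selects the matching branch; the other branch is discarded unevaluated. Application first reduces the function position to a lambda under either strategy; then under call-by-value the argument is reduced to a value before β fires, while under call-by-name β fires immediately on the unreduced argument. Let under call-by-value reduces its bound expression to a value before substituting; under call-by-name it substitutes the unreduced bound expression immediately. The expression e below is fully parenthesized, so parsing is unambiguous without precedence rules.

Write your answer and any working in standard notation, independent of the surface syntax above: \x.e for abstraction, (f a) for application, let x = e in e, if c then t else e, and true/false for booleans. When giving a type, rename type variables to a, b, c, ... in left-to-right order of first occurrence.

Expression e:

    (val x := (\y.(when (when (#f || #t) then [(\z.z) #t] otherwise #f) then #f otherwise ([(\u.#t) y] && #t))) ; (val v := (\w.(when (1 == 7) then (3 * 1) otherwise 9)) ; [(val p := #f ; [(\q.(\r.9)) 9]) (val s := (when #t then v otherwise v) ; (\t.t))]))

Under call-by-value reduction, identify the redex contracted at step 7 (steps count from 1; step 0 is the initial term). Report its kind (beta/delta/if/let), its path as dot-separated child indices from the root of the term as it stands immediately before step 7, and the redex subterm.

Derivation:
step 0: (let x = (\y.(if (if (false || true) then ((\z.z) true) else false) then false else (((\u.true) y) && true))) in (let v = (\w.(if (1 == 7) then (3 * 1) else 9)) in ((let p = false in ((\q.(\r.9)) 9)) (let s = (if true then v else v) in (\t.t)))))
step 1: [let@root] (let v = (\w.(if (1 == 7) then (3 * 1) else 9)) in ((let p = false in ((\q.(\r.9)) 9)) (let s = (if true then v else v) in (\t.t))))
step 2: [let@root] ((let p = false in ((\q.(\r.9)) 9)) (let s = (if true then (\w.(if (1 == 7) then (3 * 1) else 9)) else (\w.(if (1 == 7) then (3 * 1) else 9))) in (\t.t)))
step 3: [let@0] (((\q.(\r.9)) 9) (let s = (if true then (\w.(if (1 == 7) then (3 * 1) else 9)) else (\w.(if (1 == 7) then (3 * 1) else 9))) in (\t.t)))
step 4: [beta@0] ((\r.9) (let s = (if true then (\w.(if (1 == 7) then (3 * 1) else 9)) else (\w.(if (1 == 7) then (3 * 1) else 9))) in (\t.t)))
step 5: [if@1.0] ((\r.9) (let s = (\w.(if (1 == 7) then (3 * 1) else 9)) in (\t.t)))
step 6: [let@1] ((\r.9) (\t.t))
step 7: [beta@root] 9

Answer: beta at root : ((\r.9) (\t.t))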